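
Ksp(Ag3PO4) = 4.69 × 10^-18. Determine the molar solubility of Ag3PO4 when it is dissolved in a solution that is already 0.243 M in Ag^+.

Ag3PO4(s) <=> 3 Ag^+ + PO4^3-
Ksp = [Ag^+]^3[PO4^3-]
Let s be the molar solubility in this solution. [Ag^+] = 0.243 + 3s ≈ 0.243, [PO4^3-] = s (since the Ag^+ already present dominates).
Ksp ≈ (0.243)^3 × s
s = 3.27 × 10^-16 M
Check: 3s = 9.8 × 10^-16 ≪ 0.243, so the approximation is valid.

3.27 × 10^-16 M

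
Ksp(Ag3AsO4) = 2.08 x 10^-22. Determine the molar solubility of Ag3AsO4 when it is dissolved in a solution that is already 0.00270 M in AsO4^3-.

1.42 × 10^-7 M

Ag3AsO4(s) ⇌ 3 Ag^+(aq) + AsO4^3-(aq)
Ksp = [Ag^+]^3[AsO4^3-]
If s mol/L dissolves here, [Ag^+] = 3s, [AsO4^3-] = 0.00270 + s ≈ 0.00270 (since the AsO4^3- already present dominates).
Ksp ≈ (3s)^3 × 0.00270
s = 1.42 x 10^-7 M
Check: s = 1.4 × 10^-7 ≪ 0.00270, so the approximation is valid.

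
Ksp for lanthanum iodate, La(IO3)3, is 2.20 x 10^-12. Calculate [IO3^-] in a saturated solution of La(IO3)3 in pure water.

1.60 × 10^-3 M

La(IO3)3(s) ⇌ La^3+(aq) + 3 IO3^-(aq)
Ksp = [La^3+][IO3^-]^3
For each mole of La(IO3)3 that dissolves: [La^3+] = s, [IO3^-] = 3s.
So Ksp = s × (3s)^3 = 27s^4
s = (2.20 x 10^-12 / 27)^(1/4) = 5.343 × 10^-4 M
[IO3^-] = 3s = 1.60 × 10^-3 M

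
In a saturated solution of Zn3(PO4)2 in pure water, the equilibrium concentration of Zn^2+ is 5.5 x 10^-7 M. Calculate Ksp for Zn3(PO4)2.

Zn3(PO4)2(s) ⇌ 3 Zn^2+(aq) + 2 PO4^3-(aq)
Stoichiometry gives [PO4^3-] = (2/3)[Zn^2+] = 3.67 x 10^-7 M.
Ksp = [Zn^2+]^3[PO4^3-]^2
Ksp = (5.5 × 10^-7)^3 × (3.67 × 10^-7)^2 = 2.2 x 10^-32

2.2 × 10^-32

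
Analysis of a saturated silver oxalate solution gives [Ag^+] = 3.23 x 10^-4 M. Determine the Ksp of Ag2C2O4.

1.68 x 10^-11

Ag2C2O4(s) <=> 2 Ag^+ + C2O4^2-
Stoichiometry gives [C2O4^2-] = (1/2)[Ag^+] = 1.615 × 10^-4 M.
Ksp = [Ag^+]^2[C2O4^2-]
Ksp = (3.23 × 10^-4)^2 × 1.615 x 10^-4 = 1.68 x 10^-11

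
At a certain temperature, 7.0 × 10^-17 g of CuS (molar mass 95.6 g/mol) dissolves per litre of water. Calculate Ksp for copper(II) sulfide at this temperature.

Molar solubility s = (7.0 x 10^-17 g/L) / (95.6 g/mol) = 7.32 × 10^-19 M.
CuS(s) ⇌ Cu^2+ + S^2-
With molar solubility s: [Cu^2+] = s, [S^2-] = s.
Ksp = [Cu^2+][S^2-]
Ksp = s^2
Ksp = (7.32 x 10^-19)^2 = 5.4 × 10^-37

Ksp = 5.4 x 10^-37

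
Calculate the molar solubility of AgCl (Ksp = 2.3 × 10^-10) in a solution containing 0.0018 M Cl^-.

AgCl(s) <=> Ag^+(aq) + Cl^-(aq)
Ksp = [Ag^+][Cl^-]
Let s be the molar solubility in this solution. [Ag^+] = s, [Cl^-] = 0.0018 + s ≈ 0.0018 (since the Cl^- already present dominates).
Ksp ≈ s × 0.0018
s = 1.3 x 10^-7 M
Check: s = 1.3 × 10^-7 ≪ 0.0018, so the approximation is valid.

1.3 × 10^-7 M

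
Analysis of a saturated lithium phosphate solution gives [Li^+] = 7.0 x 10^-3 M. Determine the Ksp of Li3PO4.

Ksp = 8.0 × 10^-10

Li3PO4(s) ⇌ 3 Li^+ + PO4^3-
Stoichiometry gives [PO4^3-] = (1/3)[Li^+] = 2.33 x 10^-3 M.
Ksp = [Li^+]^3[PO4^3-]
Ksp = (7.0 × 10^-3)^3 × 2.33 × 10^-3 = 8.0 × 10^-10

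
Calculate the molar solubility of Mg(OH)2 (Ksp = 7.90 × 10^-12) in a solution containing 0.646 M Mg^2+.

Mg(OH)2(s) <=> Mg^2+ + 2 OH^-
Ksp = [Mg^2+][OH^-]^2
Let s be the molar solubility in this solution. [Mg^2+] = 0.646 + s ≈ 0.646, [OH^-] = 2s (Ksp is small, so little additional dissolves).
Ksp ≈ 0.646 × (2s)^2
s = 1.75 x 10^-6 M
Check: s = 1.7 × 10^-6 ≪ 0.646, so the approximation is valid.

1.75 × 10^-6 M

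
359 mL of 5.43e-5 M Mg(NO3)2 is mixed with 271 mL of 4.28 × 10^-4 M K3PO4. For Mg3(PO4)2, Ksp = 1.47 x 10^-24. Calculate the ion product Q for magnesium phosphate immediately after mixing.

Q = 1.00 x 10^-21

Total volume = 359 + 271 = 630 mL.
[Mg^2+] = 5.43 × 10^-5 × (359/630) = 3.094 x 10^-5 M
[PO4^3-] = 4.28 × 10^-4 × (271/630) = 1.841 x 10^-4 M
Mg3(PO4)2(s) <=> 3 Mg^2+ + 2 PO4^3-, so Q = [Mg^2+]^3[PO4^3-]^2
Q = (3.094 × 10^-5)^3(1.841 × 10^-4)^2 = 1.00 x 10^-21
Q > Ksp, so Mg3(PO4)2 will precipitate.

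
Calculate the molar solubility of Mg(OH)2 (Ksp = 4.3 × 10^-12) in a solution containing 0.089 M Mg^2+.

s ≈ 3.5 × 10^-6 M

Mg(OH)2(s) ⇌ Mg^2+(aq) + 2 OH^-(aq)
Ksp = [Mg^2+][OH^-]^2
If s mol/L dissolves here, [Mg^2+] = 0.089 + s ≈ 0.089, [OH^-] = 2s (common-ion effect: Mg^2+ is already 0.089 M).
Ksp ≈ 0.089 × (2s)^2
s = 3.5 x 10^-6 M
Check: s = 3.5 × 10^-6 ≪ 0.089, so the approximation is valid.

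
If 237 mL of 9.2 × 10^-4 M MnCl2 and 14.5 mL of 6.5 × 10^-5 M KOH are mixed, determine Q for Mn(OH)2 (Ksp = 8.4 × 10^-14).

Q = 1.2 x 10^-14

Total volume = 237 + 14.5 = 251.5 mL.
[Mn^2+] = 9.2 × 10^-4 × (237/251.5) = 8.67 × 10^-4 M
[OH^-] = 6.5 × 10^-5 × (14.5/251.5) = 3.75 × 10^-6 M
Mn(OH)2(s) ⇌ Mn^2+ + 2 OH^-, so Q = [Mn^2+][OH^-]^2
Q = (8.67 x 10^-4)(3.75 × 10^-6)^2 = 1.2 x 10^-14
Q < Ksp, so no precipitate of Mn(OH)2 forms.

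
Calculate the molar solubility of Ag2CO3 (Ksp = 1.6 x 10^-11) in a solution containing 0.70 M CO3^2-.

Ag2CO3(s) ⇌ 2 Ag^+(aq) + CO3^2-(aq)
Ksp = [Ag^+]^2[CO3^2-]
Let s be the molar solubility in this solution. [Ag^+] = 2s, [CO3^2-] = 0.70 + s ≈ 0.70 (since the CO3^2- already present dominates).
Ksp ≈ (2s)^2 × 0.70
s = 2.4 x 10^-6 M
Check: s = 2.4 x 10^-6 ≪ 0.70, so the approximation is valid.

s = 2.4 × 10^-6 M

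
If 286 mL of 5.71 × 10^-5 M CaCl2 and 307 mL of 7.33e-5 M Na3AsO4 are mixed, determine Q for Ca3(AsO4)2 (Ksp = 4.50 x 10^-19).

Q = 3.01 × 10^-23

Total volume = 286 + 307 = 593 mL.
[Ca^2+] = 5.71 x 10^-5 × (286/593) = 2.754 × 10^-5 M
[AsO4^3-] = 7.33 × 10^-5 × (307/593) = 3.795 × 10^-5 M
Ca3(AsO4)2(s) <=> 3 Ca^2+ + 2 AsO4^3-, so Q = [Ca^2+]^3[AsO4^3-]^2
Q = (2.754 × 10^-5)^3(3.795 x 10^-5)^2 = 3.01 × 10^-23
Q < Ksp, so no precipitate of Ca3(AsO4)2 forms.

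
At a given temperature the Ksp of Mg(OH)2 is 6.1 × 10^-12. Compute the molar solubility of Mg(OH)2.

1.2 × 10^-4 M

Mg(OH)2(s) ⇌ Mg^2+ + 2 OH^-
Ksp = [Mg^2+][OH^-]^2
With molar solubility s: [Mg^2+] = s, [OH^-] = 2s.
Substituting: Ksp = s(2s)^2 = 4s^3
s = (6.1 × 10^-12 / 4)^(1/3) = 1.2 × 10^-4 M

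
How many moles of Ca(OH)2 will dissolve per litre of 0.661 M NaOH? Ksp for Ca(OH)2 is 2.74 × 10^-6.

Ca(OH)2(s) <=> Ca^2+(aq) + 2 OH^-(aq)
Ksp = [Ca^2+][OH^-]^2
If s mol/L dissolves here, [Ca^2+] = s, [OH^-] = 0.661 + 2s ≈ 0.661 (common-ion effect: OH^- is already 0.661 M).
Ksp ≈ s × (0.661)^2
s = 6.27 × 10^-6 M
Check: 2s = 1.3 × 10^-5 ≪ 0.661, so the approximation is valid.

6.27 x 10^-6 M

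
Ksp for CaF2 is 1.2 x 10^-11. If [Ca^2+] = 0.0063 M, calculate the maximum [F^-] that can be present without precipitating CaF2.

CaF2(s) ⇌ Ca^2+ + 2 F^-
Ksp = [Ca^2+][F^-]^2
Precipitation begins when Q = Ksp. With [Ca^2+] = 0.0063 M:
1.2 x 10^-11 = (0.0063) × [F^-]^2
[F^-] = (1.2 x 10^-11 / 6.3 x 10^-3)^(1/2) = 4.4 × 10^-5 M

[F^-] ≈ 4.4 × 10^-5 M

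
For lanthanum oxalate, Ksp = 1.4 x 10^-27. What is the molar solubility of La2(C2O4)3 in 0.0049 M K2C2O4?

La2(C2O4)3(s) ⇌ 2 La^3+(aq) + 3 C2O4^2-(aq)
Ksp = [La^3+]^2[C2O4^2-]^3
Let s be the molar solubility in this solution. [La^3+] = 2s, [C2O4^2-] = 0.0049 + 3s ≈ 0.0049 (Ksp is small, so little additional dissolves).
Ksp ≈ (2s)^2 × (0.0049)^3
s = 5.5 x 10^-11 M
Check: 3s = 1.6 x 10^-10 ≪ 0.0049, so the approximation is valid.

s = 5.5 × 10^-11 M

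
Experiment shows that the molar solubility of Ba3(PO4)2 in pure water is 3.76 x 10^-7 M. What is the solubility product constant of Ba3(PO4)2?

Ba3(PO4)2(s) ⇌ 3 Ba^2+ + 2 PO4^3-
With molar solubility s: [Ba^2+] = 3s, [PO4^3-] = 2s.
Ksp = [Ba^2+]^3[PO4^3-]^2
So Ksp = (3s)^3 × (2s)^2 = 108s^5
Ksp = 108 × (3.76 × 10^-7)^5 = 8.12 × 10^-31

Ksp ≈ 8.12e-31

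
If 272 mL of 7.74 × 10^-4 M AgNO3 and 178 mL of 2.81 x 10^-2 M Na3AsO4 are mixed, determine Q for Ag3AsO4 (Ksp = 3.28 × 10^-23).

Total volume = 272 + 178 = 450 mL.
[Ag^+] = 7.74 × 10^-4 × (272/450) = 4.678 x 10^-4 M
[AsO4^3-] = 2.81 × 10^-2 × (178/450) = 1.112 × 10^-2 M
Ag3AsO4(s) ⇌ 3 Ag^+ + AsO4^3-, so Q = [Ag^+]^3[AsO4^3-]
Q = (4.678 × 10^-4)^3(1.112 × 10^-2) = 1.14 × 10^-12
Q > Ksp, so Ag3AsO4 will precipitate.

1.14 × 10^-12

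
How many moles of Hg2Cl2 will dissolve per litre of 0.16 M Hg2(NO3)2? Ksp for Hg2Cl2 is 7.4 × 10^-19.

Hg2Cl2(s) ⇌ Hg2^2+ + 2 Cl^-
Ksp = [Hg2^2+][Cl^-]^2
Let s be the molar solubility in this solution. [Hg2^2+] = 0.16 + s ≈ 0.16, [Cl^-] = 2s (since Hg2^2+ from Hg2(NO3)2 dominates).
Ksp ≈ 0.16 × (2s)^2
s = 1.1 × 10^-9 M
Check: s = 1.1 × 10^-9 ≪ 0.16, so the approximation is valid.

1.1e-9 M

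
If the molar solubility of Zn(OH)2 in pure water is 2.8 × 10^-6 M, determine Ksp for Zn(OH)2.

Zn(OH)2(s) ⇌ Zn^2+ + 2 OH^-
With molar solubility s: [Zn^2+] = s, [OH^-] = 2s.
Ksp = [Zn^2+][OH^-]^2
So Ksp = s × (2s)^2 = 4s^3
With s = 2.8 × 10^-6: Ksp = 8.8 × 10^-17

8.8 × 10^-17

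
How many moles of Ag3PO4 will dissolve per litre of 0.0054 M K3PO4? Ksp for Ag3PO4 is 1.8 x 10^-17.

5.0e-6 M

Ag3PO4(s) ⇌ 3 Ag^+ + PO4^3-
Ksp = [Ag^+]^3[PO4^3-]
If s mol/L dissolves here, [Ag^+] = 3s, [PO4^3-] = 0.0054 + s ≈ 0.0054 (common-ion effect: PO4^3- is already 0.0054 M).
Ksp ≈ (3s)^3 × 0.0054
s = 5.0 × 10^-6 M
Check: s = 5.0 x 10^-6 ≪ 0.0054, so the approximation is valid.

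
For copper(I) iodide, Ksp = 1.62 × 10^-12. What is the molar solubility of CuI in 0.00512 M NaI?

CuI(s) ⇌ Cu^+(aq) + I^-(aq)
Ksp = [Cu^+][I^-]
Let s = moles of CuI that dissolve per litre. [Cu^+] = s, [I^-] = 0.00512 + s ≈ 0.00512 (common-ion effect: I^- is already 0.00512 M).
Ksp ≈ s × 0.00512
s = 3.16 × 10^-10 M
Check: s = 3.2 x 10^-10 ≪ 0.00512, so the approximation is valid.

s ≈ 3.16 x 10^-10 M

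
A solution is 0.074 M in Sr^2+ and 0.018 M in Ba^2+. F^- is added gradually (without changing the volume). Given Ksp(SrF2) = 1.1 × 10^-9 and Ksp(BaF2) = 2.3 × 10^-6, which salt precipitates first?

SrF2

Each salt begins to precipitate when Q = Ksp, i.e. when [F^-] reaches its threshold.
For SrF2: 1.1 × 10^-9 = 0.074 × [F^-]^2  ⇒  [F^-] = 1.2 x 10^-4 M.
For BaF2: 2.3 × 10^-6 = 0.018 × [F^-]^2  ⇒  [F^-] = 1.1 × 10^-2 M.
The salt with the lower threshold [F^-] precipitates first: SrF2.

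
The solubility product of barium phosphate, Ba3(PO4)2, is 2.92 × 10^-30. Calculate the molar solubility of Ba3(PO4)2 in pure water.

s = 4.86 × 10^-7 M

Ba3(PO4)2(s) ⇌ 3 Ba^2+(aq) + 2 PO4^3-(aq)
Ksp = [Ba^2+]^3[PO4^3-]^2
For each mole of Ba3(PO4)2 that dissolves: [Ba^2+] = 3s, [PO4^3-] = 2s.
Ksp = (3s)^3(2s)^2 = 108s^5
s = (2.92 × 10^-30 / 108)^(1/5) = 4.86 × 10^-7 M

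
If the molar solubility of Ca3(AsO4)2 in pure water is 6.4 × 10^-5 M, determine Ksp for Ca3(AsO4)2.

1.2 × 10^-19

Ca3(AsO4)2(s) ⇌ 3 Ca^2+(aq) + 2 AsO4^3-(aq)
With molar solubility s: [Ca^2+] = 3s, [AsO4^3-] = 2s.
Ksp = [Ca^2+]^3[AsO4^3-]^2
So Ksp = (3s)^3 × (2s)^2 = 108s^5
With s = 6.4 × 10^-5: Ksp = 1.2 × 10^-19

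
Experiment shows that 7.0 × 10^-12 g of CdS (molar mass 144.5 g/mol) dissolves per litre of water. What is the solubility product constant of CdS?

Molar solubility s = (7.0 × 10^-12 g/L) / (144.5 g/mol) = 4.84 × 10^-14 M.
CdS(s) ⇌ Cd^2+ + S^2-
Let s = molar solubility. Then [Cd^2+] = s and [S^2-] = s.
Ksp = [Cd^2+][S^2-]
Ksp = s × s = s^2
With s = 4.84 × 10^-14: Ksp = 2.3 × 10^-27

2.3 x 10^-27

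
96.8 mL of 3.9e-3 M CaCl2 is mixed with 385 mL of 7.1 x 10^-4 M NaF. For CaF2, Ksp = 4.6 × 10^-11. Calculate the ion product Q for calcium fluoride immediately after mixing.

2.5 × 10^-10

Total volume = 96.8 + 385 = 481.8 mL.
[Ca^2+] = 3.9 × 10^-3 × (96.8/481.8) = 7.84 × 10^-4 M
[F^-] = 7.1 × 10^-4 × (385/481.8) = 5.67 x 10^-4 M
CaF2(s) <=> Ca^2+ + 2 F^-, so Q = [Ca^2+][F^-]^2
Q = (7.84 x 10^-4)(5.67 × 10^-4)^2 = 2.5 × 10^-10
Q > Ksp, so CaF2 will precipitate.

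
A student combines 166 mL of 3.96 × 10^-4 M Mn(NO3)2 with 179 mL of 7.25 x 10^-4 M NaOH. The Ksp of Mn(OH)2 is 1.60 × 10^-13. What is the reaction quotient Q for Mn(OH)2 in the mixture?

Total volume = 166 + 179 = 345 mL.
[Mn^2+] = 3.96 x 10^-4 × (166/345) = 1.905 × 10^-4 M
[OH^-] = 7.25 × 10^-4 × (179/345) = 3.762 × 10^-4 M
Mn(OH)2(s) ⇌ Mn^2+(aq) + 2 OH^-(aq), so Q = [Mn^2+][OH^-]^2
Q = (1.905 x 10^-4)(3.762 × 10^-4)^2 = 2.70 x 10^-11
Q > Ksp, so Mn(OH)2 will precipitate.

Q = 2.70 × 10^-11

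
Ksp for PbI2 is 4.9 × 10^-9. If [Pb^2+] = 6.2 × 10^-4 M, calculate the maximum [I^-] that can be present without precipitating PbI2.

[I^-] = 2.8 × 10^-3 M

PbI2(s) <=> Pb^2+(aq) + 2 I^-(aq)
Ksp = [Pb^2+][I^-]^2
Precipitation begins when Q = Ksp. With [Pb^2+] = 6.2 × 10^-4 M:
4.9 × 10^-9 = (6.2 × 10^-4) × [I^-]^2
[I^-] = (4.9 × 10^-9 / 6.2 x 10^-4)^(1/2) = 2.8 x 10^-3 M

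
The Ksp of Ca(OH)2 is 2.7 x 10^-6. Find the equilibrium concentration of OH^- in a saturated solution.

[OH^-] = 0.018 M

Ca(OH)2(s) ⇌ Ca^2+ + 2 OH^-
Ksp = [Ca^2+][OH^-]^2
For each mole of Ca(OH)2 that dissolves: [Ca^2+] = s, [OH^-] = 2s.
Substituting: Ksp = s(2s)^2 = 4s^3
s^3 = 2.7 x 10^-6 / 4, so s = 8.77 x 10^-3 M
[OH^-] = 2s = 1.8 × 10^-2 M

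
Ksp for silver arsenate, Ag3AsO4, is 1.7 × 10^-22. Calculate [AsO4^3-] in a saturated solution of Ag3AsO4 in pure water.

1.6 × 10^-6 M

Ag3AsO4(s) ⇌ 3 Ag^+ + AsO4^3-
Ksp = [Ag^+]^3[AsO4^3-]
With molar solubility s: [Ag^+] = 3s, [AsO4^3-] = s.
Substituting: Ksp = (3s)^3s = 27s^4
Solving, s = (1.7 × 10^-22/27)^(1/4) = 1.58 × 10^-6 M
[AsO4^3-] = s = 1.6 × 10^-6 M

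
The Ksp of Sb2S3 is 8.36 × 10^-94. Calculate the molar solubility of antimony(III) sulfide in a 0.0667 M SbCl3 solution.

Sb2S3(s) ⇌ 2 Sb^3+ + 3 S^2-
Ksp = [Sb^3+]^2[S^2-]^3
Let s be the molar solubility in this solution. [Sb^3+] = 0.0667 + 2s ≈ 0.0667, [S^2-] = 3s (common-ion effect: Sb^3+ is already 0.0667 M).
Ksp ≈ (0.0667)^2 × (3s)^3
s = 1.91 x 10^-31 M
Check: 2s = 3.8 × 10^-31 ≪ 0.0667, so the approximation is valid.

s = 1.91 x 10^-31 M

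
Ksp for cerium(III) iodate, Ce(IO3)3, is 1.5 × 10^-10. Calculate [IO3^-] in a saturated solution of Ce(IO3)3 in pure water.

Ce(IO3)3(s) ⇌ Ce^3+ + 3 IO3^-
Ksp = [Ce^3+][IO3^-]^3
For each mole of Ce(IO3)3 that dissolves: [Ce^3+] = s, [IO3^-] = 3s.
Substituting: Ksp = s(3s)^3 = 27s^4
Solving, s = (1.5 × 10^-10/27)^(1/4) = 1.54 x 10^-3 M
[IO3^-] = 3s = 4.6 × 10^-3 M

4.6 × 10^-3 M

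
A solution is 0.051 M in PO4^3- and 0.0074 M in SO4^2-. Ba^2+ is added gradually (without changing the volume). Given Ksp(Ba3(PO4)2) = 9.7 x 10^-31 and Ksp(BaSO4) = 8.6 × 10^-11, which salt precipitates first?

Ba3(PO4)2

Each salt begins to precipitate when Q = Ksp, i.e. when [Ba^2+] reaches its threshold.
For Ba3(PO4)2: 9.7 x 10^-31 = (0.051)^2 × [Ba^2+]^3  ⇒  [Ba^2+] = 7.2 × 10^-10 M.
For BaSO4: 8.6 × 10^-11 = 0.0074 × [Ba^2+]  ⇒  [Ba^2+] = 1.2 × 10^-8 M.
The salt with the lower threshold [Ba^2+] precipitates first: Ba3(PO4)2.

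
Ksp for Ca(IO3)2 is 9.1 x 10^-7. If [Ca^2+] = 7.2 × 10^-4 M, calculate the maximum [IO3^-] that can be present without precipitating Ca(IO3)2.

Ca(IO3)2(s) ⇌ Ca^2+(aq) + 2 IO3^-(aq)
Ksp = [Ca^2+][IO3^-]^2
Precipitation begins when Q = Ksp. With [Ca^2+] = 7.2 × 10^-4 M:
9.1 x 10^-7 = (7.2 × 10^-4) × [IO3^-]^2
[IO3^-] = (9.1 x 10^-7 / 7.2 × 10^-4)^(1/2) = 3.6 × 10^-2 M

[IO3^-] ≈ 0.036 M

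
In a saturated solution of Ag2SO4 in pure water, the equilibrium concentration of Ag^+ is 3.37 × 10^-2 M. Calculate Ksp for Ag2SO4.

Ag2SO4(s) ⇌ 2 Ag^+ + SO4^2-
Stoichiometry gives [SO4^2-] = (1/2)[Ag^+] = 1.685 × 10^-2 M.
Ksp = [Ag^+]^2[SO4^2-]
Ksp = (3.37 x 10^-2)^2 × 1.685 × 10^-2 = 1.91 × 10^-5

Ksp = 1.91e-5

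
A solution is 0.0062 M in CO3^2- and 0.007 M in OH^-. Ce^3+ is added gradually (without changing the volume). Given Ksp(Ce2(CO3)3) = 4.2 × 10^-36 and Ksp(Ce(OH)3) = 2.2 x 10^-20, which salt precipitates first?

Ce2(CO3)3

Each salt begins to precipitate when Q = Ksp, i.e. when [Ce^3+] reaches its threshold.
For Ce2(CO3)3: 4.2 × 10^-36 = (0.0062)^3 × [Ce^3+]^2  ⇒  [Ce^3+] = 4.2 × 10^-15 M.
For Ce(OH)3: 2.2 x 10^-20 = (0.007)^3 × [Ce^3+]  ⇒  [Ce^3+] = 6.4 × 10^-14 M.
The salt with the lower threshold [Ce^3+] precipitates first: Ce2(CO3)3.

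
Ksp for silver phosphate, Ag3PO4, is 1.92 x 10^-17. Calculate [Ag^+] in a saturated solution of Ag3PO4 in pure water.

Ag3PO4(s) <=> 3 Ag^+(aq) + PO4^3-(aq)
Ksp = [Ag^+]^3[PO4^3-]
Let s = molar solubility. Then [Ag^+] = 3s and [PO4^3-] = s.
So Ksp = (3s)^3 × s = 27s^4
s^4 = 1.92 x 10^-17 / 27, so s = 2.904 x 10^-5 M
[Ag^+] = 3s = 8.71 × 10^-5 M

[Ag^+] = 8.71 x 10^-5 M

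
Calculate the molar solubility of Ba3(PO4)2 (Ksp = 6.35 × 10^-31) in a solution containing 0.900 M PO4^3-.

s = 3.07e-11 M

Ba3(PO4)2(s) ⇌ 3 Ba^2+(aq) + 2 PO4^3-(aq)
Ksp = [Ba^2+]^3[PO4^3-]^2
If s mol/L dissolves here, [Ba^2+] = 3s, [PO4^3-] = 0.900 + 2s ≈ 0.900 (since the PO4^3- already present dominates).
Ksp ≈ (3s)^3 × (0.900)^2
s = 3.07 × 10^-11 M
Check: 2s = 6.1 × 10^-11 ≪ 0.900, so the approximation is valid.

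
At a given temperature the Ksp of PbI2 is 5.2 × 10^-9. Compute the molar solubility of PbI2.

PbI2(s) ⇌ Pb^2+ + 2 I^-
Ksp = [Pb^2+][I^-]^2
For each mole of PbI2 that dissolves: [Pb^2+] = s, [I^-] = 2s.
Substituting: Ksp = s(2s)^2 = 4s^3
s^3 = 5.2 × 10^-9 / 4, so s = 1.1 × 10^-3 M

1.1e-3 M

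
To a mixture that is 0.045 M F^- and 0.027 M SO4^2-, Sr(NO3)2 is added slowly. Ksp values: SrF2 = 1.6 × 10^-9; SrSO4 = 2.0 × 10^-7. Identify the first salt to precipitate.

Precipitation of each salt starts when its ion product equals its Ksp.
For SrF2: 1.6 × 10^-9 = (0.045)^2 × [Sr^2+]  ⇒  [Sr^2+] = 7.9 × 10^-7 M.
For SrSO4: 2.0 × 10^-7 = 0.027 × [Sr^2+]  ⇒  [Sr^2+] = 7.4 x 10^-6 M.
The salt with the lower threshold [Sr^2+] precipitates first: SrF2.

SrF2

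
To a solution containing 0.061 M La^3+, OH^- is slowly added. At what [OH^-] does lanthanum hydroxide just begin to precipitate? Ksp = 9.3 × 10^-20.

1.2 x 10^-6 M

La(OH)3(s) ⇌ La^3+ + 3 OH^-
Ksp = [La^3+][OH^-]^3
Precipitation begins when Q = Ksp. With [La^3+] = 0.061 M:
9.3 × 10^-20 = (0.061) × [OH^-]^3
[OH^-] = (9.3 × 10^-20 / 6.1 × 10^-2)^(1/3) = 1.2 × 10^-6 M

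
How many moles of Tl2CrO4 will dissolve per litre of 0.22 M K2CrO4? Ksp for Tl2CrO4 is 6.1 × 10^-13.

s ≈ 8.3 × 10^-7 M

Tl2CrO4(s) ⇌ 2 Tl^+(aq) + CrO4^2-(aq)
Ksp = [Tl^+]^2[CrO4^2-]
Let s be the molar solubility in this solution. [Tl^+] = 2s, [CrO4^2-] = 0.22 + s ≈ 0.22 (common-ion effect: CrO4^2- is already 0.22 M).
Ksp ≈ (2s)^2 × 0.22
s = 8.3 x 10^-7 M
Check: s = 8.3 × 10^-7 ≪ 0.22, so the approximation is valid.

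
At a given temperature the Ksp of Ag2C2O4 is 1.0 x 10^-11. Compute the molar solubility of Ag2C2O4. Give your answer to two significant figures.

Ag2C2O4(s) <=> 2 Ag^+(aq) + C2O4^2-(aq)
Ksp = [Ag^+]^2[C2O4^2-]
Let s = molar solubility. Then [Ag^+] = 2s and [C2O4^2-] = s.
Ksp = (2s)^2s = 4s^3
s = (1.0 x 10^-11 / 4)^(1/3) = 1.4 × 10^-4 M

1.4 x 10^-4 M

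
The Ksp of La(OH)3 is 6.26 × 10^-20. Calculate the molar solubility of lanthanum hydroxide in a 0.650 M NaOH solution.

s ≈ 2.28 × 10^-19 M

La(OH)3(s) ⇌ La^3+(aq) + 3 OH^-(aq)
Ksp = [La^3+][OH^-]^3
If s mol/L dissolves here, [La^3+] = s, [OH^-] = 0.650 + 3s ≈ 0.650 (since OH^- from NaOH dominates).
Ksp ≈ s × (0.650)^3
s = 2.28 x 10^-19 M
Check: 3s = 6.8 x 10^-19 ≪ 0.650, so the approximation is valid.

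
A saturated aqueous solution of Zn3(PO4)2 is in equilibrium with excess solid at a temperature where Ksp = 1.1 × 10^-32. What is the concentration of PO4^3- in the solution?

[PO4^3-] ≈ 3.2 × 10^-7 M

Zn3(PO4)2(s) <=> 3 Zn^2+ + 2 PO4^3-
Ksp = [Zn^2+]^3[PO4^3-]^2
Let s = molar solubility. Then [Zn^2+] = 3s and [PO4^3-] = 2s.
Ksp = (3s)^3(2s)^2 = 108s^5
Solving, s = (1.1 × 10^-32/108)^(1/5) = 1.59 × 10^-7 M
[PO4^3-] = 2s = 3.2 × 10^-7 M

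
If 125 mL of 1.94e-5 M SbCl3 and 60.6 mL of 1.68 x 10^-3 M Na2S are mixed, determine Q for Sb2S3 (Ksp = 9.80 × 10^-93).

Total volume = 125 + 60.6 = 185.6 mL.
[Sb^3+] = 1.94 x 10^-5 × (125/185.6) = 1.307 x 10^-5 M
[S^2-] = 1.68 x 10^-3 × (60.6/185.6) = 5.485 x 10^-4 M
Sb2S3(s) ⇌ 2 Sb^3+ + 3 S^2-, so Q = [Sb^3+]^2[S^2-]^3
Q = (1.307 × 10^-5)^2(5.485 × 10^-4)^3 = 2.82 × 10^-20
Q > Ksp, so Sb2S3 will precipitate.

Q = 2.82 x 10^-20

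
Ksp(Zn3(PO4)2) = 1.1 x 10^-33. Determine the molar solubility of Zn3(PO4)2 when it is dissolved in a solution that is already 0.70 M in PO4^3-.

Zn3(PO4)2(s) ⇌ 3 Zn^2+ + 2 PO4^3-
Ksp = [Zn^2+]^3[PO4^3-]^2
Let s be the molar solubility in this solution. [Zn^2+] = 3s, [PO4^3-] = 0.70 + 2s ≈ 0.70 (common-ion effect: PO4^3- is already 0.70 M).
Ksp ≈ (3s)^3 × (0.70)^2
s = 4.4 x 10^-12 M
Check: 2s = 8.7 × 10^-12 ≪ 0.70, so the approximation is valid.

4.4e-12 M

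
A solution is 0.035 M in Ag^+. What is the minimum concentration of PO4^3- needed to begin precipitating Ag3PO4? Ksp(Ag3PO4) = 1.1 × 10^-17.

Ag3PO4(s) ⇌ 3 Ag^+ + PO4^3-
Ksp = [Ag^+]^3[PO4^3-]
Precipitation begins when Q = Ksp. With [Ag^+] = 0.035 M:
1.1 × 10^-17 = (0.035)^3 × [PO4^3-]
[PO4^3-] = (1.1 × 10^-17 / 4.29 × 10^-5) = 2.6 × 10^-13 M

2.6 × 10^-13 M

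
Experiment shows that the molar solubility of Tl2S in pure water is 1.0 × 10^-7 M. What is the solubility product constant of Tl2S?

Tl2S(s) ⇌ 2 Tl^+ + S^2-
If s mol/L of Tl2S dissolves, [Tl^+] = 2s and [S^2-] = s.
Ksp = [Tl^+]^2[S^2-]
So Ksp = (2s)^2 × s = 4s^3
With s = 1.0 x 10^-7: Ksp = 4.0 × 10^-21

4.0 × 10^-21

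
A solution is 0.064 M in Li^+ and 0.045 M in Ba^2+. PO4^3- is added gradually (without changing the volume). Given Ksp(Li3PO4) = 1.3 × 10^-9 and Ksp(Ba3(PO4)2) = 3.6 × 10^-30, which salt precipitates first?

Each salt begins to precipitate when Q = Ksp, i.e. when [PO4^3-] reaches its threshold.
For Li3PO4: 1.3 × 10^-9 = (0.064)^3 × [PO4^3-]  ⇒  [PO4^3-] = 5.0 × 10^-6 M.
For Ba3(PO4)2: 3.6 × 10^-30 = (0.045)^3 × [PO4^3-]^2  ⇒  [PO4^3-] = 2.0 x 10^-13 M.
The salt with the lower threshold [PO4^3-] precipitates first: Ba3(PO4)2.

Ba3(PO4)2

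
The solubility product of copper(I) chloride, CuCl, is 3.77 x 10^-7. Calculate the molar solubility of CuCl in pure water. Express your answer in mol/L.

s = 6.14 x 10^-4 M

CuCl(s) <=> Cu^+(aq) + Cl^-(aq)
Ksp = [Cu^+][Cl^-]
For each mole of CuCl that dissolves: [Cu^+] = s, [Cl^-] = s.
Ksp = s^2
s = √(3.77 x 10^-7) = 6.14 x 10^-4 M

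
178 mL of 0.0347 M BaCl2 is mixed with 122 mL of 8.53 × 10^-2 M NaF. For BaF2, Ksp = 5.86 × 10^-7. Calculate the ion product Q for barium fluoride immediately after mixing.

2.48e-5

Total volume = 178 + 122 = 300 mL.
[Ba^2+] = 3.47 x 10^-2 × (178/300) = 2.059 × 10^-2 M
[F^-] = 8.53 x 10^-2 × (122/300) = 3.469 × 10^-2 M
BaF2(s) ⇌ Ba^2+ + 2 F^-, so Q = [Ba^2+][F^-]^2
Q = (2.059 × 10^-2)(3.469 × 10^-2)^2 = 2.48 × 10^-5
Q > Ksp, so BaF2 will precipitate.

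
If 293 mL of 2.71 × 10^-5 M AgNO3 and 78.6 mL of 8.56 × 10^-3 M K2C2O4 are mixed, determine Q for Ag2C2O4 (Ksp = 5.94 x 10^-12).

Total volume = 293 + 78.6 = 371.6 mL.
[Ag^+] = 2.71 × 10^-5 × (293/371.6) = 2.137 x 10^-5 M
[C2O4^2-] = 8.56 × 10^-3 × (78.6/371.6) = 1.811 × 10^-3 M
Ag2C2O4(s) ⇌ 2 Ag^+(aq) + C2O4^2-(aq), so Q = [Ag^+]^2[C2O4^2-]
Q = (2.137 x 10^-5)^2(1.811 x 10^-3) = 8.27 x 10^-13
Q < Ksp, so no precipitate of Ag2C2O4 forms.

Q ≈ 8.27 × 10^-13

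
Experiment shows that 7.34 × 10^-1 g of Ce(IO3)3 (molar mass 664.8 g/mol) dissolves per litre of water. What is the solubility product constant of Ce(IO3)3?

Molar solubility s = (7.34 × 10^-1 g/L) / (664.8 g/mol) = 1.104 x 10^-3 M.
Ce(IO3)3(s) <=> Ce^3+ + 3 IO3^-
With molar solubility s: [Ce^3+] = s, [IO3^-] = 3s.
Ksp = [Ce^3+][IO3^-]^3
Ksp = s(3s)^3 = 27s^4
Ksp = 27 × (1.104 × 10^-3)^4 = 4.01 × 10^-11

Ksp = 4.01 × 10^-11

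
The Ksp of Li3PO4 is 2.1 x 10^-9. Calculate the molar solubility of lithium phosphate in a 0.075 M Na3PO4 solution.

1.0 × 10^-3 M

Li3PO4(s) <=> 3 Li^+ + PO4^3-
Ksp = [Li^+]^3[PO4^3-]
Let s = moles of Li3PO4 that dissolve per litre. [Li^+] = 3s, [PO4^3-] = 0.075 + s ≈ 0.075 (Ksp is small, so little additional dissolves).
Ksp ≈ (3s)^3 × 0.075
s = 1.0 x 10^-3 M
Check: s = 1.0 × 10^-3 ≪ 0.075, so the approximation is valid.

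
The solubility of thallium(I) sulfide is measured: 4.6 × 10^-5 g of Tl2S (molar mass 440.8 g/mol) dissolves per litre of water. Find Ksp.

Molar solubility s = (4.6 × 10^-5 g/L) / (440.8 g/mol) = 1.04 x 10^-7 M.
Tl2S(s) <=> 2 Tl^+(aq) + S^2-(aq)
If s mol/L of Tl2S dissolves, [Tl^+] = 2s and [S^2-] = s.
Ksp = [Tl^+]^2[S^2-]
Substituting: Ksp = (2s)^2s = 4s^3
With s = 1.04 × 10^-7: Ksp = 4.5 x 10^-21

Ksp ≈ 4.5e-21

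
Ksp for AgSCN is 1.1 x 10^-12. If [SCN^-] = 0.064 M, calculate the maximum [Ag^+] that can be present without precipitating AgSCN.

1.7 × 10^-11 M

AgSCN(s) <=> Ag^+(aq) + SCN^-(aq)
Ksp = [Ag^+][SCN^-]
Precipitation begins when Q = Ksp. With [SCN^-] = 0.064 M:
1.1 x 10^-12 = (0.064) × [Ag^+]
[Ag^+] = (1.1 x 10^-12 / 6.4 x 10^-2) = 1.7 x 10^-11 M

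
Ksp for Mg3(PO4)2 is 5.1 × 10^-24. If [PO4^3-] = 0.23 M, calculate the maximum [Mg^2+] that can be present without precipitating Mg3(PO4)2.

Mg3(PO4)2(s) ⇌ 3 Mg^2+(aq) + 2 PO4^3-(aq)
Ksp = [Mg^2+]^3[PO4^3-]^2
Precipitation begins when Q = Ksp. With [PO4^3-] = 0.23 M:
5.1 × 10^-24 = (0.23)^2 × [Mg^2+]^3
[Mg^2+] = (5.1 × 10^-24 / 5.29 × 10^-2)^(1/3) = 4.6 × 10^-8 M

[Mg^2+] ≈ 4.6e-8 M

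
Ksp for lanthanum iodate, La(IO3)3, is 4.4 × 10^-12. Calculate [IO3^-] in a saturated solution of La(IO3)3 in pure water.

La(IO3)3(s) ⇌ La^3+ + 3 IO3^-
Ksp = [La^3+][IO3^-]^3
For each mole of La(IO3)3 that dissolves: [La^3+] = s, [IO3^-] = 3s.
So Ksp = s × (3s)^3 = 27s^4
Solving, s = (4.4 × 10^-12/27)^(1/4) = 6.35 x 10^-4 M
[IO3^-] = 3s = 1.9 × 10^-3 M

[IO3^-] = 1.9 × 10^-3 M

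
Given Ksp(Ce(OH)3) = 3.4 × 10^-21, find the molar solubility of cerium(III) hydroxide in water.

Ce(OH)3(s) <=> Ce^3+(aq) + 3 OH^-(aq)
Ksp = [Ce^3+][OH^-]^3
Let s = molar solubility. Then [Ce^3+] = s and [OH^-] = 3s.
Ksp = s(3s)^3 = 27s^4
Solving, s = (3.4 × 10^-21/27)^(1/4) = 3.3 × 10^-6 M

s ≈ 3.3 × 10^-6 M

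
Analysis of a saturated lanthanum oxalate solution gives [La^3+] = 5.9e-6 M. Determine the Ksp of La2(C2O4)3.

Ksp = 2.4 × 10^-26

La2(C2O4)3(s) <=> 2 La^3+ + 3 C2O4^2-
Stoichiometry gives [C2O4^2-] = (3/2)[La^3+] = 8.85 × 10^-6 M.
Ksp = [La^3+]^2[C2O4^2-]^3
Ksp = (5.9 × 10^-6)^2 × (8.85 × 10^-6)^3 = 2.4 x 10^-26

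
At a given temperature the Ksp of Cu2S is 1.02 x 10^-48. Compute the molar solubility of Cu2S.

Cu2S(s) ⇌ 2 Cu^+ + S^2-
Ksp = [Cu^+]^2[S^2-]
If s mol/L of Cu2S dissolves, [Cu^+] = 2s and [S^2-] = s.
Substituting: Ksp = (2s)^2s = 4s^3
s = (1.02 x 10^-48 / 4)^(1/3) = 6.34 × 10^-17 M

s ≈ 6.34 × 10^-17 M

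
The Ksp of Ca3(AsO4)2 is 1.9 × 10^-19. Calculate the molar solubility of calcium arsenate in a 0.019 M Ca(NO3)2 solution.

Ca3(AsO4)2(s) ⇌ 3 Ca^2+ + 2 AsO4^3-
Ksp = [Ca^2+]^3[AsO4^3-]^2
Let s = moles of Ca3(AsO4)2 that dissolve per litre. [Ca^2+] = 0.019 + 3s ≈ 0.019, [AsO4^3-] = 2s (common-ion effect: Ca^2+ is already 0.019 M).
Ksp ≈ (0.019)^3 × (2s)^2
s = 8.3 x 10^-8 M
Check: 3s = 2.5 x 10^-7 ≪ 0.019, so the approximation is valid.

s ≈ 8.3 x 10^-8 M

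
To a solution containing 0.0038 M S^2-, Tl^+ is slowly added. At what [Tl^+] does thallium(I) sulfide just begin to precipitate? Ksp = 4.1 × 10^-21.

Tl2S(s) ⇌ 2 Tl^+(aq) + S^2-(aq)
Ksp = [Tl^+]^2[S^2-]
Precipitation begins when Q = Ksp. With [S^2-] = 0.0038 M:
4.1 × 10^-21 = (0.0038) × [Tl^+]^2
[Tl^+] = (4.1 × 10^-21 / 3.8 × 10^-3)^(1/2) = 1.0 × 10^-9 M

[Tl^+] ≈ 1.0 × 10^-9 M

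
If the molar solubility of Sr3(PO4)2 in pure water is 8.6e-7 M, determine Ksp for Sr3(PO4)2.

Sr3(PO4)2(s) <=> 3 Sr^2+ + 2 PO4^3-
If s mol/L of Sr3(PO4)2 dissolves, [Sr^2+] = 3s and [PO4^3-] = 2s.
Ksp = [Sr^2+]^3[PO4^3-]^2
So Ksp = (3s)^3 × (2s)^2 = 108s^5
With s = 8.6 x 10^-7: Ksp = 5.1 × 10^-29

Ksp = 5.1 × 10^-29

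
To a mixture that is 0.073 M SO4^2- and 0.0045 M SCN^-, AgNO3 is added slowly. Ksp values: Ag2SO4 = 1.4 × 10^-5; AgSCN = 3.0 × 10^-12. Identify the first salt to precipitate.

AgSCN

Precipitation of each salt starts when its ion product equals its Ksp.
For Ag2SO4: 1.4 × 10^-5 = 0.073 × [Ag^+]^2  ⇒  [Ag^+] = 1.4 × 10^-2 M.
For AgSCN: 3.0 × 10^-12 = 0.0045 × [Ag^+]  ⇒  [Ag^+] = 6.7 × 10^-10 M.
The salt with the lower threshold [Ag^+] precipitates first: AgSCN.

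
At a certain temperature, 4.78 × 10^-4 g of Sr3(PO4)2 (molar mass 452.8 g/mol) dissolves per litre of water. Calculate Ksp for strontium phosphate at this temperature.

1.42e-28

Molar solubility s = (4.78 × 10^-4 g/L) / (452.8 g/mol) = 1.056 × 10^-6 M.
Sr3(PO4)2(s) ⇌ 3 Sr^2+(aq) + 2 PO4^3-(aq)
Let s = molar solubility. Then [Sr^2+] = 3s and [PO4^3-] = 2s.
Ksp = [Sr^2+]^3[PO4^3-]^2
Ksp = (3s)^3(2s)^2 = 108s^5
With s = 1.056 × 10^-6: Ksp = 1.42 × 10^-28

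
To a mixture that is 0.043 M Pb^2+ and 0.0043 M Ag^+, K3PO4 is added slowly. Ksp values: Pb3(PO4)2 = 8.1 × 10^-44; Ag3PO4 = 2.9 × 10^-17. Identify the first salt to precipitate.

Each salt begins to precipitate when Q = Ksp, i.e. when [PO4^3-] reaches its threshold.
For Pb3(PO4)2: 8.1 × 10^-44 = (0.043)^3 × [PO4^3-]^2  ⇒  [PO4^3-] = 3.2 x 10^-20 M.
For Ag3PO4: 2.9 × 10^-17 = (0.0043)^3 × [PO4^3-]  ⇒  [PO4^3-] = 3.6 x 10^-10 M.
The salt with the lower threshold [PO4^3-] precipitates first: Pb3(PO4)2.

Pb3(PO4)2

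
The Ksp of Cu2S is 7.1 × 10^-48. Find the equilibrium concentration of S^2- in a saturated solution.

Cu2S(s) ⇌ 2 Cu^+ + S^2-
Ksp = [Cu^+]^2[S^2-]
Let s = molar solubility. Then [Cu^+] = 2s and [S^2-] = s.
Ksp = (2s)^2s = 4s^3
s^3 = 7.1 × 10^-48 / 4, so s = 1.21 × 10^-16 M
[S^2-] = s = 1.2 × 10^-16 M

[S^2-] ≈ 1.2 × 10^-16 M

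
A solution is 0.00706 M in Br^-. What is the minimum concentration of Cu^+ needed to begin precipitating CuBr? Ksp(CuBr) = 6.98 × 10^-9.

9.89 x 10^-7 M

CuBr(s) ⇌ Cu^+(aq) + Br^-(aq)
Ksp = [Cu^+][Br^-]
Precipitation begins when Q = Ksp. With [Br^-] = 0.00706 M:
6.98 × 10^-9 = (0.00706) × [Cu^+]
[Cu^+] = (6.98 × 10^-9 / 7.06 x 10^-3) = 9.89 × 10^-7 M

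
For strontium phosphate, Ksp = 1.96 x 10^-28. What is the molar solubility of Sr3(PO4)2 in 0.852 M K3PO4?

s = 2.15 × 10^-10 M

Sr3(PO4)2(s) ⇌ 3 Sr^2+(aq) + 2 PO4^3-(aq)
Ksp = [Sr^2+]^3[PO4^3-]^2
If s mol/L dissolves here, [Sr^2+] = 3s, [PO4^3-] = 0.852 + 2s ≈ 0.852 (Ksp is small, so little additional dissolves).
Ksp ≈ (3s)^3 × (0.852)^2
s = 2.15 × 10^-10 M
Check: 2s = 4.3 x 10^-10 ≪ 0.852, so the approximation is valid.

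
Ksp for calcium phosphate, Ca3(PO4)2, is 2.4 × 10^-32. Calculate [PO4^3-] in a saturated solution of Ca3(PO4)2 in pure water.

Ca3(PO4)2(s) <=> 3 Ca^2+ + 2 PO4^3-
Ksp = [Ca^2+]^3[PO4^3-]^2
If s mol/L of Ca3(PO4)2 dissolves, [Ca^2+] = 3s and [PO4^3-] = 2s.
Substituting: Ksp = (3s)^3(2s)^2 = 108s^5
s^5 = 2.4 × 10^-32 / 108, so s = 1.86 × 10^-7 M
[PO4^3-] = 2s = 3.7 × 10^-7 M

[PO4^3-] = 3.7 × 10^-7 M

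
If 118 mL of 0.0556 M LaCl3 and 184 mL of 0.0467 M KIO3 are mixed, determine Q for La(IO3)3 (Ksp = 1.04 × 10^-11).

Total volume = 118 + 184 = 302 mL.
[La^3+] = 5.56 x 10^-2 × (118/302) = 2.172 × 10^-2 M
[IO3^-] = 4.67 × 10^-2 × (184/302) = 2.845 x 10^-2 M
La(IO3)3(s) ⇌ La^3+(aq) + 3 IO3^-(aq), so Q = [La^3+][IO3^-]^3
Q = (2.172 × 10^-2)(2.845 x 10^-2)^3 = 5.00 × 10^-7
Q > Ksp, so La(IO3)3 will precipitate.

Q = 5.00e-7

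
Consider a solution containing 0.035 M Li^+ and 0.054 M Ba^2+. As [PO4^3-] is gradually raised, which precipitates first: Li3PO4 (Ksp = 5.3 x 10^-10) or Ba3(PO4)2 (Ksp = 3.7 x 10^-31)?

Ba3(PO4)2

Precipitation of each salt starts when its ion product equals its Ksp.
For Li3PO4: 5.3 x 10^-10 = (0.035)^3 × [PO4^3-]  ⇒  [PO4^3-] = 1.2 × 10^-5 M.
For Ba3(PO4)2: 3.7 x 10^-31 = (0.054)^3 × [PO4^3-]^2  ⇒  [PO4^3-] = 4.8 × 10^-14 M.
The salt with the lower threshold [PO4^3-] precipitates first: Ba3(PO4)2.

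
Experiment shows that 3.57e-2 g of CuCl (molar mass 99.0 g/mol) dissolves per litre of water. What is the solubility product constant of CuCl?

Molar solubility s = (3.57 × 10^-2 g/L) / (99.0 g/mol) = 3.606 x 10^-4 M.
CuCl(s) ⇌ Cu^+(aq) + Cl^-(aq)
If s mol/L of CuCl dissolves, [Cu^+] = s and [Cl^-] = s.
Ksp = [Cu^+][Cl^-]
Ksp = s × s = s^2
Ksp = (3.606 × 10^-4)^2 = 1.30 x 10^-7

Ksp = 1.30 × 10^-7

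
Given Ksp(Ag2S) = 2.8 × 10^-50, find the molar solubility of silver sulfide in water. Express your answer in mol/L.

Ag2S(s) <=> 2 Ag^+ + S^2-
Ksp = [Ag^+]^2[S^2-]
Let s = molar solubility. Then [Ag^+] = 2s and [S^2-] = s.
So Ksp = (2s)^2 × s = 4s^3
s^3 = 2.8 × 10^-50 / 4, so s = 1.9 x 10^-17 M

s ≈ 1.9 × 10^-17 M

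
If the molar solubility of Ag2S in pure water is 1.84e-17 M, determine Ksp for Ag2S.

2.49e-50

Ag2S(s) <=> 2 Ag^+ + S^2-
Let s = molar solubility. Then [Ag^+] = 2s and [S^2-] = s.
Ksp = [Ag^+]^2[S^2-]
Ksp = (2s)^2s = 4s^3
Ksp = 4 × (1.84 × 10^-17)^3 = 2.49 x 10^-50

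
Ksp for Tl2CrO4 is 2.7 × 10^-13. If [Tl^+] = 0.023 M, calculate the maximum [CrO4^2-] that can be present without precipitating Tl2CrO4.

Tl2CrO4(s) ⇌ 2 Tl^+(aq) + CrO4^2-(aq)
Ksp = [Tl^+]^2[CrO4^2-]
Precipitation begins when Q = Ksp. With [Tl^+] = 0.023 M:
2.7 × 10^-13 = (0.023)^2 × [CrO4^2-]
[CrO4^2-] = (2.7 × 10^-13 / 5.29 × 10^-4) = 5.1 × 10^-10 M

[CrO4^2-] = 5.1e-10 M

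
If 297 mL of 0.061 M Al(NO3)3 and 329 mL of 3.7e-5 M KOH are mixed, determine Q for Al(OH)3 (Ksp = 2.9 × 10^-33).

Total volume = 297 + 329 = 626 mL.
[Al^3+] = 6.1 x 10^-2 × (297/626) = 2.89 x 10^-2 M
[OH^-] = 3.7 × 10^-5 × (329/626) = 1.94 × 10^-5 M
Al(OH)3(s) ⇌ Al^3+(aq) + 3 OH^-(aq), so Q = [Al^3+][OH^-]^3
Q = (2.89 × 10^-2)(1.94 × 10^-5)^3 = 2.1 × 10^-16
Q > Ksp, so Al(OH)3 will precipitate.

2.1e-16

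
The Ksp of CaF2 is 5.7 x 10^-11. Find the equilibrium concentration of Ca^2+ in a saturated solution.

[Ca^2+] ≈ 2.4 × 10^-4 M

CaF2(s) ⇌ Ca^2+(aq) + 2 F^-(aq)
Ksp = [Ca^2+][F^-]^2
For each mole of CaF2 that dissolves: [Ca^2+] = s, [F^-] = 2s.
So Ksp = s × (2s)^2 = 4s^3
s = (5.7 x 10^-11 / 4)^(1/3) = 2.42 x 10^-4 M
[Ca^2+] = s = 2.4 x 10^-4 M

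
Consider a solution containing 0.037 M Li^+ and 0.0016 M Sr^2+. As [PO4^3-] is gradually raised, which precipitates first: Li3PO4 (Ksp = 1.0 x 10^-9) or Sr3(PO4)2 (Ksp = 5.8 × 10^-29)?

Sr3(PO4)2

Each salt begins to precipitate when Q = Ksp, i.e. when [PO4^3-] reaches its threshold.
For Li3PO4: 1.0 x 10^-9 = (0.037)^3 × [PO4^3-]  ⇒  [PO4^3-] = 2.0 × 10^-5 M.
For Sr3(PO4)2: 5.8 × 10^-29 = (0.0016)^3 × [PO4^3-]^2  ⇒  [PO4^3-] = 1.2 x 10^-10 M.
The salt with the lower threshold [PO4^3-] precipitates first: Sr3(PO4)2.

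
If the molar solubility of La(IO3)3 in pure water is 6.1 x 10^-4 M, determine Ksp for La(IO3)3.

La(IO3)3(s) ⇌ La^3+ + 3 IO3^-
If s mol/L of La(IO3)3 dissolves, [La^3+] = s and [IO3^-] = 3s.
Ksp = [La^3+][IO3^-]^3
So Ksp = s × (3s)^3 = 27s^4
Ksp = 27 × (6.1 × 10^-4)^4 = 3.7 × 10^-12

Ksp ≈ 3.7e-12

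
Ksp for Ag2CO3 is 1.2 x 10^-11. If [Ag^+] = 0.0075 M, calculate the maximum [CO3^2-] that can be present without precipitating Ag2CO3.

[CO3^2-] = 2.1 x 10^-7 M

Ag2CO3(s) <=> 2 Ag^+(aq) + CO3^2-(aq)
Ksp = [Ag^+]^2[CO3^2-]
Precipitation begins when Q = Ksp. With [Ag^+] = 0.0075 M:
1.2 x 10^-11 = (0.0075)^2 × [CO3^2-]
[CO3^2-] = (1.2 x 10^-11 / 5.63 × 10^-5) = 2.1 × 10^-7 M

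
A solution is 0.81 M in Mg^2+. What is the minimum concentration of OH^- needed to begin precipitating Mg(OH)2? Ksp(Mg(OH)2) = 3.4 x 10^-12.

Mg(OH)2(s) ⇌ Mg^2+(aq) + 2 OH^-(aq)
Ksp = [Mg^2+][OH^-]^2
Precipitation begins when Q = Ksp. With [Mg^2+] = 0.81 M:
3.4 x 10^-12 = (0.81) × [OH^-]^2
[OH^-] = (3.4 x 10^-12 / 8.1 × 10^-1)^(1/2) = 2.0 × 10^-6 M

[OH^-] ≈ 2.0 x 10^-6 M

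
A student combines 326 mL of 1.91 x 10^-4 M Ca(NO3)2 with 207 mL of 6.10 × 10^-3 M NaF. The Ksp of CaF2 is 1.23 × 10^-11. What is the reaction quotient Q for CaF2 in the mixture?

Total volume = 326 + 207 = 533 mL.
[Ca^2+] = 1.91 × 10^-4 × (326/533) = 1.168 × 10^-4 M
[F^-] = 6.10 × 10^-3 × (207/533) = 2.369 x 10^-3 M
CaF2(s) <=> Ca^2+ + 2 F^-, so Q = [Ca^2+][F^-]^2
Q = (1.168 × 10^-4)(2.369 × 10^-3)^2 = 6.56 x 10^-10
Q > Ksp, so CaF2 will precipitate.

Q = 6.56e-10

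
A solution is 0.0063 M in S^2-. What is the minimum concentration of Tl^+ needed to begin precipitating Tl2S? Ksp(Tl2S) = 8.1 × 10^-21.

Tl2S(s) <=> 2 Tl^+ + S^2-
Ksp = [Tl^+]^2[S^2-]
Precipitation begins when Q = Ksp. With [S^2-] = 0.0063 M:
8.1 × 10^-21 = (0.0063) × [Tl^+]^2
[Tl^+] = (8.1 × 10^-21 / 6.3 × 10^-3)^(1/2) = 1.1 × 10^-9 M

1.1 × 10^-9 M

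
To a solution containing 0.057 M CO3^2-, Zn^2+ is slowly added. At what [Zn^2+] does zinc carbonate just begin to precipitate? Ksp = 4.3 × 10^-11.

ZnCO3(s) <=> Zn^2+ + CO3^2-
Ksp = [Zn^2+][CO3^2-]
Precipitation begins when Q = Ksp. With [CO3^2-] = 0.057 M:
4.3 × 10^-11 = (0.057) × [Zn^2+]
[Zn^2+] = (4.3 × 10^-11 / 5.7 × 10^-2) = 7.5 × 10^-10 M

[Zn^2+] = 7.5e-10 M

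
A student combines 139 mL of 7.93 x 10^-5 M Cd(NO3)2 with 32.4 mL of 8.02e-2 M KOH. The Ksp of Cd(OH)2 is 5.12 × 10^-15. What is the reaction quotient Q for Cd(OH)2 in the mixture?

Total volume = 139 + 32.4 = 171.4 mL.
[Cd^2+] = 7.93 x 10^-5 × (139/171.4) = 6.431 × 10^-5 M
[OH^-] = 8.02 x 10^-2 × (32.4/171.4) = 1.516 x 10^-2 M
Cd(OH)2(s) ⇌ Cd^2+ + 2 OH^-, so Q = [Cd^2+][OH^-]^2
Q = (6.431 × 10^-5)(1.516 × 10^-2)^2 = 1.48 × 10^-8
Q > Ksp, so Cd(OH)2 will precipitate.

Q = 1.48e-8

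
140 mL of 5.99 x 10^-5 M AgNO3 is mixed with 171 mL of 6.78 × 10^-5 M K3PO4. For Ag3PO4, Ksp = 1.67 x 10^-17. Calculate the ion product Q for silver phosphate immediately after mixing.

Q = 7.31 x 10^-19

Total volume = 140 + 171 = 311 mL.
[Ag^+] = 5.99 x 10^-5 × (140/311) = 2.696 × 10^-5 M
[PO4^3-] = 6.78 x 10^-5 × (171/311) = 3.728 x 10^-5 M
Ag3PO4(s) ⇌ 3 Ag^+ + PO4^3-, so Q = [Ag^+]^3[PO4^3-]
Q = (2.696 × 10^-5)^3(3.728 x 10^-5) = 7.31 x 10^-19
Q < Ksp, so no precipitate of Ag3PO4 forms.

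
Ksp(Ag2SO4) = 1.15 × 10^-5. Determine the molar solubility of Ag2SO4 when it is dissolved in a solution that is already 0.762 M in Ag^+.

s ≈ 1.98e-5 M

Ag2SO4(s) <=> 2 Ag^+ + SO4^2-
Ksp = [Ag^+]^2[SO4^2-]
Let s = moles of Ag2SO4 that dissolve per litre. [Ag^+] = 0.762 + 2s ≈ 0.762, [SO4^2-] = s (since the Ag^+ already present dominates).
Ksp ≈ (0.762)^2 × s
s = 1.98 × 10^-5 M
Check: 2s = 4.0 x 10^-5 ≪ 0.762, so the approximation is valid.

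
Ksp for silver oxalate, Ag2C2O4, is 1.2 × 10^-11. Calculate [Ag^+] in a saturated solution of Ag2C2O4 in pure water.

[Ag^+] = 2.9 x 10^-4 M

Ag2C2O4(s) <=> 2 Ag^+(aq) + C2O4^2-(aq)
Ksp = [Ag^+]^2[C2O4^2-]
With molar solubility s: [Ag^+] = 2s, [C2O4^2-] = s.
So Ksp = (2s)^2 × s = 4s^3
Solving, s = (1.2 × 10^-11/4)^(1/3) = 1.44 × 10^-4 M
[Ag^+] = 2s = 2.9 × 10^-4 M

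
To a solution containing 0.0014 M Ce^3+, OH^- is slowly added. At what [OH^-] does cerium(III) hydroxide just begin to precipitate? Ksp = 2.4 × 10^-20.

Ce(OH)3(s) ⇌ Ce^3+(aq) + 3 OH^-(aq)
Ksp = [Ce^3+][OH^-]^3
Precipitation begins when Q = Ksp. With [Ce^3+] = 0.0014 M:
2.4 × 10^-20 = (0.0014) × [OH^-]^3
[OH^-] = (2.4 × 10^-20 / 1.4 × 10^-3)^(1/3) = 2.6 × 10^-6 M

[OH^-] = 2.6 x 10^-6 M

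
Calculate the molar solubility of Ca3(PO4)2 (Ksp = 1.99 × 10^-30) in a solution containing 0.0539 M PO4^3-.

Ca3(PO4)2(s) ⇌ 3 Ca^2+(aq) + 2 PO4^3-(aq)
Ksp = [Ca^2+]^3[PO4^3-]^2
If s mol/L dissolves here, [Ca^2+] = 3s, [PO4^3-] = 0.0539 + 2s ≈ 0.0539 (common-ion effect: PO4^3- is already 0.0539 M).
Ksp ≈ (3s)^3 × (0.0539)^2
s = 2.94 × 10^-10 M
Check: 2s = 5.9 × 10^-10 ≪ 0.0539, so the approximation is valid.

s = 2.94 x 10^-10 M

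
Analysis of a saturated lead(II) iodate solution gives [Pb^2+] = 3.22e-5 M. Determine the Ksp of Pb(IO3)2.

Pb(IO3)2(s) <=> Pb^2+ + 2 IO3^-
Stoichiometry gives [IO3^-] = (2/1)[Pb^2+] = 6.440 x 10^-5 M.
Ksp = [Pb^2+][IO3^-]^2
Ksp = 3.22 × 10^-5 × (6.440 × 10^-5)^2 = 1.34 × 10^-13

Ksp ≈ 1.34e-13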